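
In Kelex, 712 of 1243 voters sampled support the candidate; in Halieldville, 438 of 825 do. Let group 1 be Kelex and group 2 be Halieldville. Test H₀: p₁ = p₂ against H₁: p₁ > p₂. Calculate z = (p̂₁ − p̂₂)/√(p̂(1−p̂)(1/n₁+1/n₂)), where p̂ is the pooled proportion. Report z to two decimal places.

p̂₁ = 712/1243 ≈ 0.5728, p̂₂ = 438/825 ≈ 0.5309.
Pooled p̂ = (712+438)/(1243+825) = 1150/2068 = 0.5561.
SE = √(0.246854 × 0.00201663) = 0.0223.
z = (0.5728 − 0.5309)/0.0223 = 0.0419/0.0223 = 1.88.

z = 1.88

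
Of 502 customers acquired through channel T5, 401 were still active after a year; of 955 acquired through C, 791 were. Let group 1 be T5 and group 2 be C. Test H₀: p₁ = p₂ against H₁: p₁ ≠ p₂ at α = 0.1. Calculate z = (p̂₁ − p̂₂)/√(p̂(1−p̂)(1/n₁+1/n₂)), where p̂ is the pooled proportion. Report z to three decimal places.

z = -1.386

p̂₁ = 401/502 = 0.79880, p̂₂ = 791/955 = 0.82827.
Pooled p̂ = (401+791)/(502+955) = 1192/1457 = 0.81812.
SE = √(0.1488 × 0.00303915) = 0.02127.
z = (0.79880 − 0.82827)/0.02127 = -0.02947/0.02127 = -1.386.
Two-sided p-value ≈ 2·Φ(−1.386) = 0.1658; since p > α = 0.1, fail to reject H₀.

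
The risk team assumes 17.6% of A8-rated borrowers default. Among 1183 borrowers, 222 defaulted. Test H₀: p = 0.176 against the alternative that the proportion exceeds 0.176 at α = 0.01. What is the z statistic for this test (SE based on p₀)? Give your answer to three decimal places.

z = 1.053

p̂ = 222/1183 ≈ 0.18766.
Standard error under H₀: √(0.176×0.824/1183) = 0.01107.
z = (0.18766 − 0.176)/0.01107 = 0.01166/0.01107 = 1.053.
p-value = P(Z > 1.053) ≈ 0.1462; since p > α = 0.01, fail to reject H₀.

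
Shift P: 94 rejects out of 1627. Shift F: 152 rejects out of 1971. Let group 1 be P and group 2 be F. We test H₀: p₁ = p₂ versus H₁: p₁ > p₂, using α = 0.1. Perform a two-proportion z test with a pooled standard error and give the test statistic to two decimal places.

z = -2.29

p̂₁ = 94/1627 ≈ 0.05778, p̂₂ = 152/1971 ≈ 0.07712.
Pooled p̂ = (94+152)/(1627+1971) = 246/3598 = 0.06837.
SE = √(p̂(1−p̂)(1/n₁+1/n₂)) = √(0.06837·0.93163·0.00112198) = √(7.14667e-05) = 0.00845.
z = (0.05778 − 0.07712)/0.00845 = -0.01934/0.00845 = -2.29.
p-value = P(Z > -2.288) ≈ 0.9889, so at α = 0.1 we fail to reject H₀.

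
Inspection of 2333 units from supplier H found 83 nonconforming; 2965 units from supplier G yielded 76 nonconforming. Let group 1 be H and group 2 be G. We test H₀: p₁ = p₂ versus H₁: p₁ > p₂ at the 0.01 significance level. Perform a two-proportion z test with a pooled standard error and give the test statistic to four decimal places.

p̂₁ = 83/2333 = 0.0355765, p̂₂ = 76/2965 = 0.0256324.
Pooled p̂ = (83+76)/(2333+2965) = 159/5298 = 0.0300113.
SE = √(0.0291106 × 0.000765901) = 0.0047218.
z = (0.0355765 − 0.0256324)/0.0047218 = 0.0099441/0.0047218 = 2.1060.
p-value = P(Z > 2.106) ≈ 0.0176, so at α = 0.01 we fail to reject H₀.

z = 2.1060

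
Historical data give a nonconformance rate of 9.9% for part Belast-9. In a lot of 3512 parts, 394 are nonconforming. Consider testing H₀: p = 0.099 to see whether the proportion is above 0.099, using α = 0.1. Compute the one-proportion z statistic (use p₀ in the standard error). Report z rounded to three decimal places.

p̂ = 394/3512 = 0.11219.
Under H₀, SE = √(0.099·0.901/3512) = √(2.53983e-05) = 0.00504.
z = (0.11219 − 0.099)/0.00504 = 0.01319/0.00504 = 2.617.
p-value = P(Z > 2.617) ≈ 0.0044, so at α = 0.1 we reject H₀.

z = 2.617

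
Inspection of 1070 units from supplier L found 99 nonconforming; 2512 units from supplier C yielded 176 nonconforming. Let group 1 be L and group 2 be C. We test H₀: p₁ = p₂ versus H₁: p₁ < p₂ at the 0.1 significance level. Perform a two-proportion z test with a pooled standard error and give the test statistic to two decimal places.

z = 2.31

p̂₁ = 99/1070 ≈ 0.0925, p̂₂ = 176/2512 ≈ 0.0701.
Pooled p̂ = (99+176)/(1070+2512) = 275/3582 = 0.0768.
SE = √(p̂(1−p̂)(1/n₁+1/n₂)) = √(0.0768·0.9232·0.00133267) = √(9.44578e-05) = 0.0097.
z = (0.0925 − 0.0701)/0.0097 = 0.0224/0.0097 = 2.31.
p-value = P(Z < 2.311) ≈ 0.9896. With α = 0.1, fail to reject H₀.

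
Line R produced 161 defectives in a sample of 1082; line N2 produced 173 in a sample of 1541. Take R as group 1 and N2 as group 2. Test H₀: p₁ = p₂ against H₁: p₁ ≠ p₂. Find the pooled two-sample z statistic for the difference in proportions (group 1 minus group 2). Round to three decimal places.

p̂₁ = 161/1082 = 0.148799, p̂₂ = 173/1541 = 0.112265.
Pooled p̂ = (161+173)/(1082+1541) = 334/2623 = 0.127335.
SE = √(p̂(1−p̂)(1/n₁+1/n₂)) = √(0.127335·0.872665·0.00157314) = √(0.000174809) = 0.013222.
z = (0.148799 − 0.112265)/0.013222 = 0.036534/0.013222 = 2.763.
p-value = 2·P(Z > 2.763) ≈ 0.0057.

z = 2.763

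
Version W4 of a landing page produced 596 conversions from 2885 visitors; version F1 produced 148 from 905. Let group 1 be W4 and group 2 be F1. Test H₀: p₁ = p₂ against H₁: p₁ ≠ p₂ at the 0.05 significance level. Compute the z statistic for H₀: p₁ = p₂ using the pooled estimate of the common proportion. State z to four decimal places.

p̂₁ = 596/2885 = 0.2065858, p̂₂ = 148/905 = 0.1635359.
Pooled p̂ = (596+148)/(2885+905) = 744/3790 = 0.1963061.
SE = √(0.15777 × 0.00145159) = 0.0151333.
z = (0.2065858 − 0.1635359)/0.0151333 = 0.0430499/0.0151333 = 2.8447.
p-value = 2·P(Z > 2.845) ≈ 0.0044. With α = 0.05, reject H₀.

z = 2.8447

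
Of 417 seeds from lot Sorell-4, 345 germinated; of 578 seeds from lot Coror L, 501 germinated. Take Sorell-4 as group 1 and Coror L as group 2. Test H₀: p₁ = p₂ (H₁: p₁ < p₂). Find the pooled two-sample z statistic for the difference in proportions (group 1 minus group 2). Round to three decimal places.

p̂₁ = 345/417 ≈ 0.82734, p̂₂ = 501/578 ≈ 0.86678.
Pooled p̂ = (345+501)/(417+578) = 846/995 = 0.85025.
SE = √(0.127324 × 0.00412819) = 0.02293.
z = (0.82734 − 0.86678)/0.02293 = -0.03944/0.02293 = -1.720.
p-value = P(Z < -1.720) ≈ 0.0427.

z = -1.720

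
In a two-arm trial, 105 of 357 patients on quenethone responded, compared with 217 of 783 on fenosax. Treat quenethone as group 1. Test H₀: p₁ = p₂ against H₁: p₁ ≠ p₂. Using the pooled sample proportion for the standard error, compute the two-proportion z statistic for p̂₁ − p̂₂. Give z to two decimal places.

z = 0.59

p̂₁ = 105/357 = 0.2941, p̂₂ = 217/783 = 0.2771.
Pooled p̂ = (105+217)/(357+783) = 322/1140 = 0.2825.
SE = √(0.202675 × 0.00407826) = 0.0287.
z = (0.2941 − 0.2771)/0.0287 = 0.0170/0.0287 = 0.59.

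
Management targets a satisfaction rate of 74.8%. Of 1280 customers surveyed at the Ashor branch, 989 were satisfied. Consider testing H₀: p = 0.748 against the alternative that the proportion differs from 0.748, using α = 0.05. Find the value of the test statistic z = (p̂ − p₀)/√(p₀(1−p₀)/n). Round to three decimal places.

z = 2.032

p̂ = 989/1280 = 0.772656.
Under H₀, SE = √(0.748·0.252/1280) = √(0.000147263) = 0.012135.
z = (0.772656 − 0.748)/0.012135 = 0.024656/0.012135 = 2.032.
p-value = 2·P(Z > 2.032) ≈ 0.0422, so at α = 0.05 we reject H₀.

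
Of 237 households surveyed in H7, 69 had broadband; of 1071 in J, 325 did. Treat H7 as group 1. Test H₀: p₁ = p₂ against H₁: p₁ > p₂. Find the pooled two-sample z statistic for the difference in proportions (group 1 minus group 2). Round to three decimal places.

z = -0.374

p̂₁ = 69/237 ≈ 0.29114, p̂₂ = 325/1071 ≈ 0.30345.
Pooled p̂ = (69+325)/(237+1071) = 394/1308 = 0.30122.
SE = √(0.210488 × 0.00515312) = 0.03293.
z = (0.29114 − 0.30345)/0.03293 = -0.01231/0.03293 = -0.374.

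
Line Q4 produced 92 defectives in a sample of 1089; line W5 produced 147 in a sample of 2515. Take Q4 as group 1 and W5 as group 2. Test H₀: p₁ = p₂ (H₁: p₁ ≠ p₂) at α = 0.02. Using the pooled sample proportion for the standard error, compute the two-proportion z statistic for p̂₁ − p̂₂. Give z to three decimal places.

z = 2.884

p̂₁ = 92/1089 ≈ 0.084481, p̂₂ = 147/2515 ≈ 0.058449.
Pooled p̂ = (92+147)/(1089+2515) = 239/3604 = 0.066315.
SE = √(0.0619175 × 0.00131589) = 0.009026.
z = (0.084481 − 0.058449)/0.009026 = 0.026032/0.009026 = 2.884.
Two-sided p-value ≈ 2·Φ(−2.884) = 0.0039. With α = 0.02, reject H₀.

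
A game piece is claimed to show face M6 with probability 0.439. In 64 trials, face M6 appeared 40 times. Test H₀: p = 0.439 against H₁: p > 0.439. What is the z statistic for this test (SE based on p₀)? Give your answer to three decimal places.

z = 2.998

p̂ = 40/64 = 0.625000.
SE = √(p₀(1−p₀)/n) = √(0.24628/64) = 0.062033.
z = (0.625000 − 0.439)/0.062033 = 0.186000/0.062033 = 2.998.
p-value = P(Z > 2.998) ≈ 0.0014.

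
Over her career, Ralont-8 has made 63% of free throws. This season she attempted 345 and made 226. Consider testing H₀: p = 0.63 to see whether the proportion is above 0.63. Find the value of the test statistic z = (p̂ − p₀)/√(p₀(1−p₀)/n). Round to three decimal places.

p̂ = 226/345 = 0.65507.
SE = √(p₀(1−p₀)/n) = √(0.2331/345) = 0.02599.
z = (0.65507 − 0.63)/0.02599 = 0.02507/0.02599 = 0.965.

z = 0.965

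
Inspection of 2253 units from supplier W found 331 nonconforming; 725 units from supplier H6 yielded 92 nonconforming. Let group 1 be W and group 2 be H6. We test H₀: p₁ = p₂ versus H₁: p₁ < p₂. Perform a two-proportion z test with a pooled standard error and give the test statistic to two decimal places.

p̂₁ = 331/2253 ≈ 0.1469, p̂₂ = 92/725 ≈ 0.1269.
Pooled p̂ = (331+92)/(2253+725) = 423/2978 = 0.1420.
SE = √(0.121866 × 0.00182316) = 0.0149.
z = (0.1469 − 0.1269)/0.0149 = 0.0200/0.0149 = 1.34.
p-value = P(Z < 1.343) ≈ 0.9104.

z = 1.34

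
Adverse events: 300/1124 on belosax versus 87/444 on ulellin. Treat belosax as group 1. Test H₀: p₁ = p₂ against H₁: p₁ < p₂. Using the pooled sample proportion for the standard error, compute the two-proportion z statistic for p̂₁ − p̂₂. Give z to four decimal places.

z = 2.9361

p̂₁ = 300/1124 = 0.2669039, p̂₂ = 87/444 = 0.1959459.
Pooled p̂ = (300+87)/(1124+444) = 387/1568 = 0.2468112.
SE = √(0.185895 × 0.00314193) = 0.0241676.
z = (0.2669039 − 0.1959459)/0.0241676 = 0.0709580/0.0241676 = 2.9361.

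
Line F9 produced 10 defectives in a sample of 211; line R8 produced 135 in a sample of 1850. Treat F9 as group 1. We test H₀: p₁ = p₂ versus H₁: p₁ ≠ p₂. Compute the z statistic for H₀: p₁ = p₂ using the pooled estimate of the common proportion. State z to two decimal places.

p̂₁ = 10/211 ≈ 0.0474, p̂₂ = 135/1850 ≈ 0.0730.
Pooled p̂ = (10+135)/(211+1850) = 145/2061 = 0.0704.
SE = √(p̂(1−p̂)(1/n₁+1/n₂)) = √(0.0704·0.9296·0.00527988) = √(0.000345328) = 0.0186.
z = (0.0474 − 0.0730)/0.0186 = -0.0256/0.0186 = -1.38.
Two-sided p-value ≈ 2·Φ(−1.377) = 0.1687.

z = -1.38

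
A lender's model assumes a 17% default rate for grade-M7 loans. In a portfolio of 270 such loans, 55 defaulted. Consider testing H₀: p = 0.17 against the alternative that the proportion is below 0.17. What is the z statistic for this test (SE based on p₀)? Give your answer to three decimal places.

z = 1.474

p̂ = 55/270 ≈ 0.20370.
SE = √(p₀(1−p₀)/n) = √(0.1411/270) = 0.02286.
z = (0.20370 − 0.17)/0.02286 = 0.03370/0.02286 = 1.474.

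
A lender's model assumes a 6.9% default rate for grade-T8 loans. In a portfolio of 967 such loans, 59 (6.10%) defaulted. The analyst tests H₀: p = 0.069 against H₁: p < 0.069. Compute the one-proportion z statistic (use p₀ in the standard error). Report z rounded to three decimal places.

p̂ = 59/967 ≈ 0.06101.
SE = √(p₀(1−p₀)/n) = √(0.064239/967) = 0.00815.
z = (0.06101 − 0.069)/0.00815 = -0.00799/0.00815 = -0.980.

z = -0.980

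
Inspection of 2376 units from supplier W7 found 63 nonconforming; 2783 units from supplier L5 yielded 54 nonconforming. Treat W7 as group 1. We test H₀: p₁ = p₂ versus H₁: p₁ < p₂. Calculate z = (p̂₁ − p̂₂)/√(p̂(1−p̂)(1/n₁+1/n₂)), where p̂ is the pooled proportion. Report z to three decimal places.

z = 1.710

p̂₁ = 63/2376 = 0.026515, p̂₂ = 54/2783 = 0.019404.
Pooled p̂ = (63+54)/(2376+2783) = 117/5159 = 0.022679.
SE = √(p̂(1−p̂)(1/n₁+1/n₂)) = √(0.022679·0.977321·0.0007802) = √(1.72927e-05) = 0.004158.
z = (0.026515 − 0.019404)/0.004158 = 0.007111/0.004158 = 1.710.
p-value = P(Z < 1.710) ≈ 0.9564.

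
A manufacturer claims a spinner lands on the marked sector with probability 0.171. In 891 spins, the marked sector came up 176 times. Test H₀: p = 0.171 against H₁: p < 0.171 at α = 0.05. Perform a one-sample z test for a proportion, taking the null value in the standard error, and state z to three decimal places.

p̂ = 176/891 ≈ 0.197531.
Under H₀, SE = √(0.171·0.829/891) = √(0.000159101) = 0.012614.
z = (0.197531 − 0.171)/0.012614 = 0.026531/0.012614 = 2.103.
p-value = P(Z < 2.103) ≈ 0.9823, so at α = 0.05 we fail to reject H₀.

z = 2.103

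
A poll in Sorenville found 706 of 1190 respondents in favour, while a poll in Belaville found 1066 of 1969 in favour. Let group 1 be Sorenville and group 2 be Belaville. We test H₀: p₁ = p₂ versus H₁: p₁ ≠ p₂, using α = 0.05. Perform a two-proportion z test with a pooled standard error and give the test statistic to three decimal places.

z = 2.847

p̂₁ = 706/1190 = 0.593277, p̂₂ = 1066/1969 = 0.541392.
Pooled p̂ = (706+1066)/(1190+1969) = 1772/3159 = 0.560937.
SE = √(0.246287 × 0.00134821) = 0.018222.
z = (0.593277 − 0.541392)/0.018222 = 0.051885/0.018222 = 2.847.
Two-sided p-value ≈ 2·Φ(−2.847) = 0.0044. With α = 0.05, reject H₀.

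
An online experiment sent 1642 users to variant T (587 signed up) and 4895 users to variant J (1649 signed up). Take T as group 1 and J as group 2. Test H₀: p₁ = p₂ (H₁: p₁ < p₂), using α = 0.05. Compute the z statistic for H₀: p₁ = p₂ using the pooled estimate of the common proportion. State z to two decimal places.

z = 1.52

p̂₁ = 587/1642 = 0.35749, p̂₂ = 1649/4895 = 0.33687.
Pooled p̂ = (587+1649)/(1642+4895) = 2236/6537 = 0.34205.
SE = √(p̂(1−p̂)(1/n₁+1/n₂)) = √(0.34205·0.65795·0.000813303) = √(0.000183036) = 0.01353.
z = (0.35749 − 0.33687)/0.01353 = 0.02062/0.01353 = 1.52.
p-value = P(Z < 1.524) ≈ 0.9362. With α = 0.05, fail to reject H₀.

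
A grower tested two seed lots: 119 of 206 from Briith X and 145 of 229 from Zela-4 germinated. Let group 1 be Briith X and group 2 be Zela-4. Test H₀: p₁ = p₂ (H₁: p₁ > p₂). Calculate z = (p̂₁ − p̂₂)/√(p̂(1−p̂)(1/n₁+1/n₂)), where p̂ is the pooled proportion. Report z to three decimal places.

z = -1.184

p̂₁ = 119/206 ≈ 0.57767, p̂₂ = 145/229 ≈ 0.63319.
Pooled p̂ = (119+145)/(206+229) = 264/435 = 0.60690.
SE = √(p̂(1−p̂)(1/n₁+1/n₂)) = √(0.60690·0.39310·0.00922118) = √(0.00219993) = 0.04690.
z = (0.57767 − 0.63319)/0.04690 = -0.05552/0.04690 = -1.184.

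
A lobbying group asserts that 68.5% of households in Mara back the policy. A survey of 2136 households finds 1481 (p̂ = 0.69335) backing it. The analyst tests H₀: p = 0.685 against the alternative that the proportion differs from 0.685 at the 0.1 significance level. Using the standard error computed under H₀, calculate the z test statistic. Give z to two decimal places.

z = 0.83

p̂ = 1481/2136 ≈ 0.6934.
SE = √(p₀(1−p₀)/n) = √(0.21577/2136) = 0.0101.
z = (0.6934 − 0.685)/0.0101 = 0.0084/0.0101 = 0.83.
Two-sided p-value ≈ 2·Φ(−0.831) = 0.4060. With α = 0.1, fail to reject H₀.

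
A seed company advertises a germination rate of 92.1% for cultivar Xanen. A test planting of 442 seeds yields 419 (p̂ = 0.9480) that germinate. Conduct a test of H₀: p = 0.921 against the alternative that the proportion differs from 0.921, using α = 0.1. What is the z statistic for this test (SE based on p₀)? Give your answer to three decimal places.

z = 2.102

p̂ = 419/442 ≈ 0.947964.
Under H₀, SE = √(0.921·0.079/442) = √(0.000164613) = 0.012830.
z = (0.947964 − 0.921)/0.012830 = 0.026964/0.012830 = 2.102.
p-value = 2·P(Z > 2.102) ≈ 0.0356. With α = 0.1, reject H₀.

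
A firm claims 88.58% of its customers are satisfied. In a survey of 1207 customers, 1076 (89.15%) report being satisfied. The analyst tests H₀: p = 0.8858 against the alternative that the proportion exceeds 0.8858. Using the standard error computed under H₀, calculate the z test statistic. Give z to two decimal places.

p̂ = 1076/1207 = 0.8915.
SE = √(p₀(1−p₀)/n) = √(0.10116/1207) = 0.0092.
z = (0.8915 − 0.8858)/0.0092 = 0.0057/0.0092 = 0.62.

z = 0.62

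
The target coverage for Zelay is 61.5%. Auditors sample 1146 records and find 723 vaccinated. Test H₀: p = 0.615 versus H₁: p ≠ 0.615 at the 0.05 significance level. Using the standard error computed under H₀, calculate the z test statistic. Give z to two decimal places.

p̂ = 723/1146 ≈ 0.63089.
Under H₀, SE = √(0.615·0.385/1146) = √(0.00020661) = 0.01437.
z = (0.63089 − 0.615)/0.01437 = 0.01589/0.01437 = 1.11.
p-value = 2·P(Z > 1.105) ≈ 0.2690; since p > α = 0.05, fail to reject H₀.

z = 1.11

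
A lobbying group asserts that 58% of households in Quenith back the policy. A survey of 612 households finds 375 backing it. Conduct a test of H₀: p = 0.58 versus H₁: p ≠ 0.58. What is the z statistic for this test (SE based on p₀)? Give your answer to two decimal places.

p̂ = 375/612 ≈ 0.6127.
Standard error under H₀: √(0.58×0.42/612) = 0.0200.
z = (0.6127 − 0.58)/0.0200 = 0.0327/0.0200 = 1.64.

z = 1.64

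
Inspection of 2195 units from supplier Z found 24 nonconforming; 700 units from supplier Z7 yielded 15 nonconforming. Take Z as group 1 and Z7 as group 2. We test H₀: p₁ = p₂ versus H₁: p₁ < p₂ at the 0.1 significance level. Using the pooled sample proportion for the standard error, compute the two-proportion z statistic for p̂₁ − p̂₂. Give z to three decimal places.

z = -2.097

p̂₁ = 24/2195 = 0.010934, p̂₂ = 15/700 = 0.021429.
Pooled p̂ = (24+15)/(2195+700) = 39/2895 = 0.013472.
SE = √(p̂(1−p̂)(1/n₁+1/n₂)) = √(0.013472·0.986528·0.00188415) = √(2.50404e-05) = 0.005004.
z = (0.010934 − 0.021429)/0.005004 = -0.010495/0.005004 = -2.097.
p-value = P(Z < -2.097) ≈ 0.0180; since p < α = 0.1, reject H₀.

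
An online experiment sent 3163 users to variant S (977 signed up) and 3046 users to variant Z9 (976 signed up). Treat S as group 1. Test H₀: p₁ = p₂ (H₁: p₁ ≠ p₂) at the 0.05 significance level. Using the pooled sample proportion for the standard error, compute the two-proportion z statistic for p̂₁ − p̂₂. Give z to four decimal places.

z = -0.9787

p̂₁ = 977/3163 ≈ 0.3088840, p̂₂ = 976/3046 ≈ 0.3204202.
Pooled p̂ = (977+976)/(3163+3046) = 1953/6209 = 0.3145434.
SE = √(p̂(1−p̂)(1/n₁+1/n₂)) = √(0.3145434·0.6854566·0.000644455) = √(0.000138948) = 0.0117876.
z = (0.3088840 − 0.3204202)/0.0117876 = -0.0115362/0.0117876 = -0.9787.
Two-sided p-value ≈ 2·Φ(−0.979) = 0.3277, so at α = 0.05 we fail to reject H₀.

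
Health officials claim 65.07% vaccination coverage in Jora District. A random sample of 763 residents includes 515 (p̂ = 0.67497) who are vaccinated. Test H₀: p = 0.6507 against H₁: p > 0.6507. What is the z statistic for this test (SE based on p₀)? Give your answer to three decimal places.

p̂ = 515/763 ≈ 0.67497.
SE = √(p₀(1−p₀)/n) = √(0.22729/763) = 0.01726.
z = (0.67497 − 0.6507)/0.01726 = 0.02427/0.01726 = 1.406.
p-value = P(Z > 1.406) ≈ 0.0799.

z = 1.406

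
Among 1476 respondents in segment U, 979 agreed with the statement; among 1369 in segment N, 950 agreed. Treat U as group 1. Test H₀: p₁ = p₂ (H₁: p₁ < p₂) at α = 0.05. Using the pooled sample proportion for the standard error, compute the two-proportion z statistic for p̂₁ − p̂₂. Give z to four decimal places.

z = -1.7487

p̂₁ = 979/1476 ≈ 0.663279, p̂₂ = 950/1369 ≈ 0.693937.
Pooled p̂ = (979+950)/(1476+1369) = 1929/2845 = 0.678032.
SE = √(p̂(1−p̂)(1/n₁+1/n₂)) = √(0.678032·0.321968·0.00140797) = √(0.000307366) = 0.017532.
z = (0.663279 − 0.693937)/0.017532 = -0.030658/0.017532 = -1.7487.
p-value = P(Z < -1.749) ≈ 0.0402. With α = 0.05, reject H₀.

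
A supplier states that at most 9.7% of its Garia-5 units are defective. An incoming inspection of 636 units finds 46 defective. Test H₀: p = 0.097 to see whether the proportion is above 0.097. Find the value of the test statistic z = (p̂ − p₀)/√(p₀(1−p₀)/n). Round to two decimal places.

z = -2.10

p̂ = 46/636 = 0.07233.
SE = √(p₀(1−p₀)/n) = √(0.087591/636) = 0.01174.
z = (0.07233 − 0.097)/0.01174 = -0.02467/0.01174 = -2.10.
p-value = P(Z > -2.102) ≈ 0.9822.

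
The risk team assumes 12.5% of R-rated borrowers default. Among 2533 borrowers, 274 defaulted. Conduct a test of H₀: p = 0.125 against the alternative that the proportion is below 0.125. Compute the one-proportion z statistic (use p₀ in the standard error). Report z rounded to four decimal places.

p̂ = 274/2533 ≈ 0.108172.
Under H₀, SE = √(0.125·0.875/2533) = √(4.318e-05) = 0.006571.
z = (0.108172 − 0.125)/0.006571 = -0.016828/0.006571 = -2.5609.
p-value = P(Z < -2.561) ≈ 0.0052.

z = -2.5609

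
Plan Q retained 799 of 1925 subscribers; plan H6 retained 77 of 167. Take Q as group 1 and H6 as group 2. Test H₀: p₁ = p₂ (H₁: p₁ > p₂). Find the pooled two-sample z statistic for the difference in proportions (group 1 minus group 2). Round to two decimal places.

p̂₁ = 799/1925 ≈ 0.4151, p̂₂ = 77/167 ≈ 0.4611.
Pooled p̂ = (799+77)/(1925+167) = 876/2092 = 0.4187.
SE = √(p̂(1−p̂)(1/n₁+1/n₂)) = √(0.4187·0.5813·0.0065075) = √(0.0015839) = 0.0398.
z = (0.4151 − 0.4611)/0.0398 = -0.0460/0.0398 = -1.16.
p-value = P(Z > -1.156) ≈ 0.8762.

z = -1.16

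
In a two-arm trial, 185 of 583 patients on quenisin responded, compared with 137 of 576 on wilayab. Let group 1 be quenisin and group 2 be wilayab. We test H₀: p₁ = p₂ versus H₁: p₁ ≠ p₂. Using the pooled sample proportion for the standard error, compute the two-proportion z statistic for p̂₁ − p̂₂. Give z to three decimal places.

p̂₁ = 185/583 ≈ 0.317324, p̂₂ = 137/576 ≈ 0.237847.
Pooled p̂ = (185+137)/(583+576) = 322/1159 = 0.277826.
SE = √(p̂(1−p̂)(1/n₁+1/n₂)) = √(0.277826·0.722174·0.00345138) = √(0.000692479) = 0.026315.
z = (0.317324 − 0.237847)/0.026315 = 0.079477/0.026315 = 3.020.
Two-sided p-value ≈ 2·Φ(−3.020) = 0.0025.

z = 3.020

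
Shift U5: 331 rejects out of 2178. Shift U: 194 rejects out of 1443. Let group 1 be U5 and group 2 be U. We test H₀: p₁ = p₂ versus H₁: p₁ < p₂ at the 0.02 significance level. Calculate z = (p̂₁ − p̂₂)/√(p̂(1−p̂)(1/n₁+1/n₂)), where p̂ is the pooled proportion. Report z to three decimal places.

z = 1.467

p̂₁ = 331/2178 = 0.15197, p̂₂ = 194/1443 = 0.13444.
Pooled p̂ = (331+194)/(2178+1443) = 525/3621 = 0.14499.
SE = √(p̂(1−p̂)(1/n₁+1/n₂)) = √(0.14499·0.85501·0.00115214) = √(0.000142826) = 0.01195.
z = (0.15197 − 0.13444)/0.01195 = 0.01753/0.01195 = 1.467.
p-value = P(Z < 1.467) ≈ 0.9288, so at α = 0.02 we fail to reject H₀.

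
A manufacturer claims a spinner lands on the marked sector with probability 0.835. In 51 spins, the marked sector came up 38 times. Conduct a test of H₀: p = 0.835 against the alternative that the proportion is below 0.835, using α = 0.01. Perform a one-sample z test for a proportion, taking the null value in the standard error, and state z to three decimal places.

z = -1.730

p̂ = 38/51 ≈ 0.74510.
Under H₀, SE = √(0.835·0.165/51) = √(0.00270147) = 0.05198.
z = (0.74510 − 0.835)/0.05198 = -0.08990/0.05198 = -1.730.
p-value = P(Z < -1.730) ≈ 0.0418, so at α = 0.01 we fail to reject H₀.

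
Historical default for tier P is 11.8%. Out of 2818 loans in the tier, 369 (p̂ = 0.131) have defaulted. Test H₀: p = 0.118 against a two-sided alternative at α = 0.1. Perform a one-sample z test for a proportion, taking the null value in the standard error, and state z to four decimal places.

p̂ = 369/2818 = 0.1309439.
SE = √(p₀(1−p₀)/n) = √(0.10408/2818) = 0.0060772.
z = (0.1309439 − 0.118)/0.0060772 = 0.0129439/0.0060772 = 2.1299.
p-value = 2·P(Z > 2.130) ≈ 0.0332; since p < α = 0.1, reject H₀.

z = 2.1299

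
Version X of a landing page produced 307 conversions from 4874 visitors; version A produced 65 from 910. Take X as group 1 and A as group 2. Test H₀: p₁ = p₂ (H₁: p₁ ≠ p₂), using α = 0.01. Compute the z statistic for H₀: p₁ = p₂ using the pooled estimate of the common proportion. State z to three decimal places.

z = -0.953

p̂₁ = 307/4874 = 0.06299, p̂₂ = 65/910 = 0.07143.
Pooled p̂ = (307+65)/(4874+910) = 372/5784 = 0.06432.
SE = √(p̂(1−p̂)(1/n₁+1/n₂)) = √(0.06432·0.93568·0.00130407) = √(7.84776e-05) = 0.00886.
z = (0.06299 − 0.07143)/0.00886 = -0.00844/0.00886 = -0.953.
p-value = 2·P(Z > 0.953) ≈ 0.3407. With α = 0.01, fail to reject H₀.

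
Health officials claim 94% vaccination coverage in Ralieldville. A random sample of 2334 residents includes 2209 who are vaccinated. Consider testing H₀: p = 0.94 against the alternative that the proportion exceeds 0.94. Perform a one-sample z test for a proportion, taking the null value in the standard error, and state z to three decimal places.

z = 1.311

p̂ = 2209/2334 ≈ 0.946444.
Standard error under H₀: √(0.94×0.06/2334) = 0.004916.
z = (0.946444 − 0.94)/0.004916 = 0.006444/0.004916 = 1.311.
p-value = P(Z > 1.311) ≈ 0.0950.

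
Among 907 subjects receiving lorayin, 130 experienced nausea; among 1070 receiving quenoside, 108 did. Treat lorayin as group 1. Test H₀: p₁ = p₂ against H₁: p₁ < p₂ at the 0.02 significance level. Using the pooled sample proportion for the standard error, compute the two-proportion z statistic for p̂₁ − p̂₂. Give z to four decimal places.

z = 2.8865

p̂₁ = 130/907 = 0.1433297, p̂₂ = 108/1070 = 0.1009346.
Pooled p̂ = (130+108)/(907+1070) = 238/1977 = 0.1203844.
SE = √(0.105892 × 0.00203712) = 0.0146872.
z = (0.1433297 − 0.1009346)/0.0146872 = 0.0423951/0.0146872 = 2.8865.
p-value = P(Z < 2.887) ≈ 0.9981, so at α = 0.02 we fail to reject H₀.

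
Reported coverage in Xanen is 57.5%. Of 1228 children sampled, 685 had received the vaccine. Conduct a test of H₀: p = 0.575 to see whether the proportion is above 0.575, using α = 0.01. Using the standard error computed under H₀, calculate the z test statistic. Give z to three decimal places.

p̂ = 685/1228 ≈ 0.55782.
Standard error under H₀: √(0.575×0.425/1228) = 0.01411.
z = (0.55782 − 0.575)/0.01411 = -0.01718/0.01411 = -1.218.
p-value = P(Z > -1.218) ≈ 0.8884. With α = 0.01, fail to reject H₀.

z = -1.218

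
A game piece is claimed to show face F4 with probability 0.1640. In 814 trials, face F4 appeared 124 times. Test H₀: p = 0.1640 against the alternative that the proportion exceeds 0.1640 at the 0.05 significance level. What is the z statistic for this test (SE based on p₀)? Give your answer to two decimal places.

p̂ = 124/814 = 0.1523.
Standard error under H₀: √(0.164×0.836/814) = 0.0130.
z = (0.1523 − 0.164)/0.0130 = -0.0117/0.0130 = -0.90.
p-value = P(Z > -0.899) ≈ 0.8156. With α = 0.05, fail to reject H₀.

z = -0.90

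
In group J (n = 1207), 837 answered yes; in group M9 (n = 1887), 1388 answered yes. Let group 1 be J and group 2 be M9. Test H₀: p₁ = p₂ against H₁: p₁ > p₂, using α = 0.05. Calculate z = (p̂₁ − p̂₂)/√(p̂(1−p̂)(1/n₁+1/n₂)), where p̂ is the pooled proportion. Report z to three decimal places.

z = -2.542

p̂₁ = 837/1207 ≈ 0.693455, p̂₂ = 1388/1887 ≈ 0.735559.
Pooled p̂ = (837+1388)/(1207+1887) = 2225/3094 = 0.719134.
SE = √(p̂(1−p̂)(1/n₁+1/n₂)) = √(0.719134·0.280866·0.00135844) = √(0.000274379) = 0.016564.
z = (0.693455 − 0.735559)/0.016564 = -0.042104/0.016564 = -2.542.
p-value = P(Z > -2.542) ≈ 0.9945. With α = 0.05, fail to reject H₀.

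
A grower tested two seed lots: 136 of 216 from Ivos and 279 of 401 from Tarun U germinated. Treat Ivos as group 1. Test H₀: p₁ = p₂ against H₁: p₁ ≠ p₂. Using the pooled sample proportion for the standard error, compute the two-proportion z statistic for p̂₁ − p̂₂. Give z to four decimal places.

z = -1.6697

p̂₁ = 136/216 = 0.629630, p̂₂ = 279/401 = 0.695761.
Pooled p̂ = (136+279)/(216+401) = 415/617 = 0.672609.
SE = √(0.220206 × 0.0071234) = 0.039606.
z = (0.629630 − 0.695761)/0.039606 = -0.066131/0.039606 = -1.6697.
p-value = 2·P(Z > 1.670) ≈ 0.0950.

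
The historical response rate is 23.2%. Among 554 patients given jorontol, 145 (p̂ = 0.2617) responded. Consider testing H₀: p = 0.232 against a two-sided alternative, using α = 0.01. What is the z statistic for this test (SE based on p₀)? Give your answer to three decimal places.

z = 1.658

p̂ = 145/554 ≈ 0.26173.
SE = √(p₀(1−p₀)/n) = √(0.17818/554) = 0.01793.
z = (0.26173 − 0.232)/0.01793 = 0.02973/0.01793 = 1.658.
p-value = 2·P(Z > 1.658) ≈ 0.0973. With α = 0.01, fail to reject H₀.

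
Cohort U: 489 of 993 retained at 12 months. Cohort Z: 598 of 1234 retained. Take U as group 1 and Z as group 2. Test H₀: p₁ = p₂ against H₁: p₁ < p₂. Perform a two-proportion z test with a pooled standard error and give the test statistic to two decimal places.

p̂₁ = 489/993 = 0.4924, p̂₂ = 598/1234 = 0.4846.
Pooled p̂ = (489+598)/(993+1234) = 1087/2227 = 0.4881.
SE = √(0.249858 × 0.00181742) = 0.0213.
z = (0.4924 − 0.4846)/0.0213 = 0.0078/0.0213 = 0.37.

z = 0.37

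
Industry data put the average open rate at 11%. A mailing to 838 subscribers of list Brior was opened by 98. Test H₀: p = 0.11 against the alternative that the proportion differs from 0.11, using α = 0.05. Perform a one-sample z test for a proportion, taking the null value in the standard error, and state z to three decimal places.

z = 0.643

p̂ = 98/838 = 0.11695.
SE = √(p₀(1−p₀)/n) = √(0.0979/838) = 0.01081.
z = (0.11695 − 0.11)/0.01081 = 0.00695/0.01081 = 0.643.
Two-sided p-value ≈ 2·Φ(−0.643) = 0.5205; since p > α = 0.05, fail to reject H₀.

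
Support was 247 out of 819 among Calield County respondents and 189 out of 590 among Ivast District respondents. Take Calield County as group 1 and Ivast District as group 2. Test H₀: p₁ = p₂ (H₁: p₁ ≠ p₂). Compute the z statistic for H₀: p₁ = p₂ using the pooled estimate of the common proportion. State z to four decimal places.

p̂₁ = 247/819 = 0.301587, p̂₂ = 189/590 = 0.320339.
Pooled p̂ = (247+189)/(819+590) = 436/1409 = 0.309439.
SE = √(0.213687 × 0.00291592) = 0.024962.
z = (0.301587 − 0.320339)/0.024962 = -0.018752/0.024962 = -0.7512.

z = -0.7512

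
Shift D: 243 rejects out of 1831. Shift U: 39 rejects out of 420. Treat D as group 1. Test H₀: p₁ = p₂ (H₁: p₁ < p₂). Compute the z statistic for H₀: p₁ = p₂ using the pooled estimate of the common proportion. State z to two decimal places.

z = 2.23

p̂₁ = 243/1831 ≈ 0.13271, p̂₂ = 39/420 ≈ 0.09286.
Pooled p̂ = (243+39)/(1831+420) = 282/2251 = 0.12528.
SE = √(p̂(1−p̂)(1/n₁+1/n₂)) = √(0.12528·0.87472·0.0029271) = √(0.000320761) = 0.01791.
z = (0.13271 − 0.09286)/0.01791 = 0.03985/0.01791 = 2.23.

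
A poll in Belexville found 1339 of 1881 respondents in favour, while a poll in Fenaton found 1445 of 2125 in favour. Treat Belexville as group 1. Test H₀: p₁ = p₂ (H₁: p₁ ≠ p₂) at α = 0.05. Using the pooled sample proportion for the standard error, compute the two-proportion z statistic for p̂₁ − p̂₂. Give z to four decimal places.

z = 2.1855

p̂₁ = 1339/1881 ≈ 0.7118554, p̂₂ = 1445/2125 ≈ 0.6800000.
Pooled p̂ = (1339+1445)/(1881+2125) = 2784/4006 = 0.6949576.
SE = √(0.211992 × 0.00100222) = 0.0145761.
z = (0.7118554 − 0.6800000)/0.0145761 = 0.0318554/0.0145761 = 2.1855.
Two-sided p-value ≈ 2·Φ(−2.185) = 0.0289, so at α = 0.05 we reject H₀.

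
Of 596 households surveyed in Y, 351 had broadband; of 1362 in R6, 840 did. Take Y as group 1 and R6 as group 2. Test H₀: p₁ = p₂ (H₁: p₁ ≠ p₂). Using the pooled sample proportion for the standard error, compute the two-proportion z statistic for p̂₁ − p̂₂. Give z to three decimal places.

p̂₁ = 351/596 = 0.58893, p̂₂ = 840/1362 = 0.61674.
Pooled p̂ = (351+840)/(596+1362) = 1191/1958 = 0.60827.
SE = √(p̂(1−p̂)(1/n₁+1/n₂)) = √(0.60827·0.39173·0.00241207) = √(0.00057474) = 0.02397.
z = (0.58893 − 0.61674)/0.02397 = -0.02781/0.02397 = -1.160.

z = -1.160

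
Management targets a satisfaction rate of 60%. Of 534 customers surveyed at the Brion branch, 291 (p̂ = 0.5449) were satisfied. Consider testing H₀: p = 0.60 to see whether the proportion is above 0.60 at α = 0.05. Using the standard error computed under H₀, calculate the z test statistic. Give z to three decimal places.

z = -2.597

p̂ = 291/534 = 0.54494.
Standard error under H₀: √(0.6×0.4/534) = 0.02120.
z = (0.54494 − 0.6)/0.02120 = -0.05506/0.02120 = -2.597.
p-value = P(Z > -2.597) ≈ 0.9953, so at α = 0.05 we fail to reject H₀.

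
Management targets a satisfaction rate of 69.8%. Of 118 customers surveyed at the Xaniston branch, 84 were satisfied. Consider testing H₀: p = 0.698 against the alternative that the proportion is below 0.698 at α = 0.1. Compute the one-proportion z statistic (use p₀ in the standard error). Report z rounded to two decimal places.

z = 0.33

p̂ = 84/118 = 0.7119.
Under H₀, SE = √(0.698·0.302/118) = √(0.00178641) = 0.0423.
z = (0.7119 − 0.698)/0.0423 = 0.0139/0.0423 = 0.33.
p-value = P(Z < 0.328) ≈ 0.6286. With α = 0.1, fail to reject H₀.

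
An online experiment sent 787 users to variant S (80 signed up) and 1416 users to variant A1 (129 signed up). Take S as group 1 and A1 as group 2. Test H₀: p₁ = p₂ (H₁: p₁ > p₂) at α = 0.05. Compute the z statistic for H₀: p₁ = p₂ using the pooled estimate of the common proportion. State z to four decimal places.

z = 0.8097

p̂₁ = 80/787 ≈ 0.101652, p̂₂ = 129/1416 ≈ 0.091102.
Pooled p̂ = (80+129)/(787+1416) = 209/2203 = 0.094871.
SE = √(p̂(1−p̂)(1/n₁+1/n₂)) = √(0.094871·0.905129·0.00197686) = √(0.000169754) = 0.013029.
z = (0.101652 − 0.091102)/0.013029 = 0.010550/0.013029 = 0.8097.
p-value = P(Z > 0.810) ≈ 0.2090, so at α = 0.05 we fail to reject H₀.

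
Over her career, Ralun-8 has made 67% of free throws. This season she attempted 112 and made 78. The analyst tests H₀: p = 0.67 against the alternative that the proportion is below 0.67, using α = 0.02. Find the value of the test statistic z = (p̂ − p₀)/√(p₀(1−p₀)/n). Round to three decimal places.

z = 0.595

p̂ = 78/112 = 0.69643.
SE = √(p₀(1−p₀)/n) = √(0.2211/112) = 0.04443.
z = (0.69643 − 0.67)/0.04443 = 0.02643/0.04443 = 0.595.
p-value = P(Z < 0.595) ≈ 0.7240. With α = 0.02, fail to reject H₀.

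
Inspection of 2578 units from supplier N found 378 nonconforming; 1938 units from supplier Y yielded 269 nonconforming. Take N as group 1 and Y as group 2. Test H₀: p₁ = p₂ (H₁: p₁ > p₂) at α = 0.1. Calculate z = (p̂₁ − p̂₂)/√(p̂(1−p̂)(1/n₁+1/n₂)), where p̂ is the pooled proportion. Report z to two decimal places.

p̂₁ = 378/2578 ≈ 0.1466, p̂₂ = 269/1938 ≈ 0.1388.
Pooled p̂ = (378+269)/(2578+1938) = 647/4516 = 0.1433.
SE = √(0.122743 × 0.000903893) = 0.0105.
z = (0.1466 − 0.1388)/0.0105 = 0.0078/0.0105 = 0.74.
p-value = P(Z > 0.743) ≈ 0.2288. With α = 0.1, fail to reject H₀.

z = 0.74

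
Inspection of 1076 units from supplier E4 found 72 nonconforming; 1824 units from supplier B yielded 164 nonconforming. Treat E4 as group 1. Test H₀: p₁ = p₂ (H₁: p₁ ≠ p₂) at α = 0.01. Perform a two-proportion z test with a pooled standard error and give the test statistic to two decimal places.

z = -2.19

p̂₁ = 72/1076 = 0.0669, p̂₂ = 164/1824 = 0.0899.
Pooled p̂ = (72+164)/(1076+1824) = 236/2900 = 0.0814.
SE = √(p̂(1−p̂)(1/n₁+1/n₂)) = √(0.0814·0.9186·0.00147761) = √(0.000110462) = 0.0105.
z = (0.0669 − 0.0899)/0.0105 = -0.0230/0.0105 = -2.19.
Two-sided p-value ≈ 2·Φ(−2.188) = 0.0287. With α = 0.01, fail to reject H₀.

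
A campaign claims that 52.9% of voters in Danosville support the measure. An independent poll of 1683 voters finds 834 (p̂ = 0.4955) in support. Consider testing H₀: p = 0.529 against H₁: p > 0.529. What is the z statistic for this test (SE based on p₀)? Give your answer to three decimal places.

p̂ = 834/1683 = 0.495544.
Under H₀, SE = √(0.529·0.471/1683) = √(0.000148045) = 0.012167.
z = (0.495544 − 0.529)/0.012167 = -0.033456/0.012167 = -2.750.

z = -2.750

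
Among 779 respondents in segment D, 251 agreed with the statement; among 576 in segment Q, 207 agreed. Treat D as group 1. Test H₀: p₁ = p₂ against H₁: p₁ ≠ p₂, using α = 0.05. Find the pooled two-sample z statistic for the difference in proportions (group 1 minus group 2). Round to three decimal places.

z = -1.430

p̂₁ = 251/779 ≈ 0.32221, p̂₂ = 207/576 ≈ 0.35938.
Pooled p̂ = (251+207)/(779+576) = 458/1355 = 0.33801.
SE = √(p̂(1−p̂)(1/n₁+1/n₂)) = √(0.33801·0.66199·0.00301981) = √(0.000675707) = 0.02599.
z = (0.32221 − 0.35938)/0.02599 = -0.03717/0.02599 = -1.430.
Two-sided p-value ≈ 2·Φ(−1.430) = 0.1528, so at α = 0.05 we fail to reject H₀.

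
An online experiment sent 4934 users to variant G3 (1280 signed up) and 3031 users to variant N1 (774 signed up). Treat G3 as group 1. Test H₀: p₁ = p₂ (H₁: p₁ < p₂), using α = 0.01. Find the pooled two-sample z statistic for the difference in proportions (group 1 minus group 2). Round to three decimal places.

z = 0.402

p̂₁ = 1280/4934 ≈ 0.25942, p̂₂ = 774/3031 ≈ 0.25536.
Pooled p̂ = (1280+774)/(4934+3031) = 2054/7965 = 0.25788.
SE = √(p̂(1−p̂)(1/n₁+1/n₂)) = √(0.25788·0.74212·0.000532599) = √(0.000101927) = 0.01010.
z = (0.25942 − 0.25536)/0.01010 = 0.00406/0.01010 = 0.402.
p-value = P(Z < 0.402) ≈ 0.6563; since p > α = 0.01, fail to reject H₀.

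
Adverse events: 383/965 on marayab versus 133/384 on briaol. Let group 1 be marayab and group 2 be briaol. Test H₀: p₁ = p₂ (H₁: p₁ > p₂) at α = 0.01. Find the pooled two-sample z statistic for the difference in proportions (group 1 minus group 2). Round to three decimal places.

p̂₁ = 383/965 = 0.396891, p̂₂ = 133/384 = 0.346354.
Pooled p̂ = (383+133)/(965+384) = 516/1349 = 0.382506.
SE = √(0.236195 × 0.00364044) = 0.029323.
z = (0.396891 − 0.346354)/0.029323 = 0.050537/0.029323 = 1.723.
p-value = P(Z > 1.723) ≈ 0.0424. With α = 0.01, fail to reject H₀.

z = 1.723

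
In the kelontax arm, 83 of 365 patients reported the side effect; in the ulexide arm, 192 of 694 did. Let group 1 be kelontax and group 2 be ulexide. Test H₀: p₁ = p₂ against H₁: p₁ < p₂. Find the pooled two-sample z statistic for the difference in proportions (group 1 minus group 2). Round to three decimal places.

p̂₁ = 83/365 = 0.22740, p̂₂ = 192/694 = 0.27666.
Pooled p̂ = (83+192)/(365+694) = 275/1059 = 0.25968.
SE = √(0.192246 × 0.00418065) = 0.02835.
z = (0.22740 − 0.27666)/0.02835 = -0.04926/0.02835 = -1.738.
p-value = P(Z < -1.738) ≈ 0.0411.

z = -1.738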